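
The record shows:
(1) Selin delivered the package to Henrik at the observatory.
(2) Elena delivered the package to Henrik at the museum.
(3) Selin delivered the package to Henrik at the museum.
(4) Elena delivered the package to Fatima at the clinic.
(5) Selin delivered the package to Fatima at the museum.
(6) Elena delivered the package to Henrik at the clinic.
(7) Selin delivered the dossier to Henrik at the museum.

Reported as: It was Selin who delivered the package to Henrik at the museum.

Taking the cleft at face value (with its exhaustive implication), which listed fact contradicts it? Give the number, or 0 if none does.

The cleft puts "Selin" in focus and presupposes the open proposition with thing = the package, recipient = Henrik, setting = at the museum.
The exhaustive reading says no other agent fits that background.
But fact (2) also has thing = the package, recipient = Henrik, setting = at the museum, with agent = Elena — so the exhaustive reading fails.

2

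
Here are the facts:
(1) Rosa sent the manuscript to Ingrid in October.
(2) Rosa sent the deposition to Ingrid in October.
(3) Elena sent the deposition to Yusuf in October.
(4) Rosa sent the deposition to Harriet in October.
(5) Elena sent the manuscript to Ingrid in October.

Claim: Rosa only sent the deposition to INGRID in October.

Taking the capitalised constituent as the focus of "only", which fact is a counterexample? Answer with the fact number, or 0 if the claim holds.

The capitals mark "Ingrid" as focus. So "only" rules out other recipients, with the rest (Rosa as agent and the deposition as thing and in October as setting) as background.
Fact (4) matches on Rosa as agent and the deposition as thing and in October as setting, but has recipient = Harriet instead. That refutes the claim.

4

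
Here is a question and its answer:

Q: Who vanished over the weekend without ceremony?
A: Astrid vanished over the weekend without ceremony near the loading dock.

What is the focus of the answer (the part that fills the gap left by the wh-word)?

Astrid

The wh-word "who" asks about the subject (agent).
In the answer, "over the weekend" and "without ceremony" are given — repeated from the question.
"near the loading dock" is also new, but it specifies the location, which is not what the question asks about — so it is not the focus.
The constituent filling the subject (agent) gap is "Astrid"; that is the focus.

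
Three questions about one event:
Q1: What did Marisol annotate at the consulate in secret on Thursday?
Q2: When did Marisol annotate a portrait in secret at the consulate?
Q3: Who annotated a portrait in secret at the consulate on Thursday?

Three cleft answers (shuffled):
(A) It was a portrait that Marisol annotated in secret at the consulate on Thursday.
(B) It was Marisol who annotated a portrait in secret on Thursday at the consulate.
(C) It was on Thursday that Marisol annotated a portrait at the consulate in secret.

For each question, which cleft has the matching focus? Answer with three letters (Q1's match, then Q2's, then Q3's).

Q1 asks about the direct object; cleft (A) focuses "a portrait", which is the direct object — so Q1 → A.
Q2 asks about the time; cleft (C) focuses "on Thursday", which is the time — so Q2 → C.
Q3 asks about the subject (agent); cleft (B) focuses "Marisol", which is the subject (agent) — so Q3 → B.
Mapping: Q1→A, Q2→C, Q3→B.

ACB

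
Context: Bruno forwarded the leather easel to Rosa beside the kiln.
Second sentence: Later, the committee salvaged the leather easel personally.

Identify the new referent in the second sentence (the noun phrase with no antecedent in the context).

"the leather easel" in the second sentence is given — already mentioned in the context.
"the committee" has no antecedent in the context; it is discourse-new.

the committee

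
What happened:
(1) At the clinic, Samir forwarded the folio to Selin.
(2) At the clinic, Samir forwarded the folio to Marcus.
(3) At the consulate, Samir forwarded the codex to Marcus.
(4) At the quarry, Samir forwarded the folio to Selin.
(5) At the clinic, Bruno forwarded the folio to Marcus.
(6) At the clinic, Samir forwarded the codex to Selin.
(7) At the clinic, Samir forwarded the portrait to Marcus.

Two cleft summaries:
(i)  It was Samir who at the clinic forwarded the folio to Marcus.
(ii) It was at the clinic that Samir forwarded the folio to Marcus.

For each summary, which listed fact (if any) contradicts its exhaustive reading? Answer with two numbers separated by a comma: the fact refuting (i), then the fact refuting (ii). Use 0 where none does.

(i): focus "Samir". Looking for the folio as thing and Marcus as recipient and at the clinic as setting with some other agent — fact (5) has Bruno there. Refuted.
(ii): focus "at the clinic". No fact shares Samir as agent and the folio as thing and Marcus as recipient with a different setting. 0.

5, 0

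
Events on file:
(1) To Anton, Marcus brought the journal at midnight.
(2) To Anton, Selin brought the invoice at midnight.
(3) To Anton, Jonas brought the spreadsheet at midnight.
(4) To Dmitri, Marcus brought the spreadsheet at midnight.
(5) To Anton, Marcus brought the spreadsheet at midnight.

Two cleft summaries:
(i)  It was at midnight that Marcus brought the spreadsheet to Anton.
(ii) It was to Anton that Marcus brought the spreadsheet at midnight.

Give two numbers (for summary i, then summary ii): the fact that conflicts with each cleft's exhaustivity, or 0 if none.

0, 4

Summary (i) focuses "at midnight" (the setting); background agent = Marcus, thing = the spreadsheet, recipient = Anton. No fact matches that background with a different setting, so 0.
Summary (ii) focuses "Anton" (the recipient); background agent = Marcus, thing = the spreadsheet, setting = at midnight. Fact (4) matches that background with recipient = Dmitri — refutes (ii).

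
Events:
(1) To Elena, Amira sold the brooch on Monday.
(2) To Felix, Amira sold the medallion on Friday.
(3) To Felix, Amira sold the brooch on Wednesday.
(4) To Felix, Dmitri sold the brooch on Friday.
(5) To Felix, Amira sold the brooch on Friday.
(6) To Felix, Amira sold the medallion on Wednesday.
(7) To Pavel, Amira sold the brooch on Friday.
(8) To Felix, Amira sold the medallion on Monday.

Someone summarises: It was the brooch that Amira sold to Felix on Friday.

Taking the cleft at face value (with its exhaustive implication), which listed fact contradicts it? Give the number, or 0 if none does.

2

Focus of the cleft: "the brooch" (the thing). Presupposed background: same agent, recipient, setting (Amira / Felix / on Friday).
The exhaustive reading says no other thing fits that background.
Fact (2) shares the background but with thing = the medallion; exhaustivity is violated.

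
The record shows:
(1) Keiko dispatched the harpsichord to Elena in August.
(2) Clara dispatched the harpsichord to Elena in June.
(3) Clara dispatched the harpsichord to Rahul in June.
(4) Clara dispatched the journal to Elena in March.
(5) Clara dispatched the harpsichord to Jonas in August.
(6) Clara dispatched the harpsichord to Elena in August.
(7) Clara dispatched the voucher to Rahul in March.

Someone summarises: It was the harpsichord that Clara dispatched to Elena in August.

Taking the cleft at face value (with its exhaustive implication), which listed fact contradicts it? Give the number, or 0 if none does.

Focus of the cleft: "the harpsichord" (the thing). Presupposed background: Clara as agent and Elena as recipient and in August as setting.
The exhaustive reading says no other thing fits that background.
Every other fact differs from the presupposition on some backgrounded slot, so none challenges the exhaustivity.

0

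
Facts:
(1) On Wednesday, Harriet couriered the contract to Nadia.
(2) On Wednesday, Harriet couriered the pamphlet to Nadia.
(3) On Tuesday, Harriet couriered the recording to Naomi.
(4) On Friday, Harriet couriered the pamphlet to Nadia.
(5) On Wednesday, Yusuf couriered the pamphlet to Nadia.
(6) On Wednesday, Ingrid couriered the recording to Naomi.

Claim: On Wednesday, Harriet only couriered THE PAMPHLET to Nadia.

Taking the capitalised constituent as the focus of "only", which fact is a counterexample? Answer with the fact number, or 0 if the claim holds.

Focus (in capitals) is "the pamphlet" — the thing. "Only" excludes alternative things while holding fixed Harriet as agent and Nadia as recipient and on Wednesday as setting.
Fact (1) shares the background but differs in thing (the contract) — a counterexample.

1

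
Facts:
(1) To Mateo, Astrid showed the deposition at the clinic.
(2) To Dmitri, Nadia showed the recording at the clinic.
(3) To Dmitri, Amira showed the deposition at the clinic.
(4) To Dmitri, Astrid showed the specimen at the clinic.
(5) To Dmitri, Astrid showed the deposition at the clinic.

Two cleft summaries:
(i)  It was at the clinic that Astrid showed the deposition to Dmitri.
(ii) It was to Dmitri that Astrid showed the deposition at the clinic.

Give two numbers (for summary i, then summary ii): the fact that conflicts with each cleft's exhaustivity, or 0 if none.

0, 1

Summary (i) focuses "at the clinic" (the setting); background same agent, thing, recipient (Astrid / the deposition / Dmitri). No fact matches that background with a different setting, so 0.
Summary (ii) focuses "Dmitri" (the recipient); background same agent, thing, setting (Astrid / the deposition / at the clinic). Fact (1) matches that background with recipient = Mateo — refutes (ii).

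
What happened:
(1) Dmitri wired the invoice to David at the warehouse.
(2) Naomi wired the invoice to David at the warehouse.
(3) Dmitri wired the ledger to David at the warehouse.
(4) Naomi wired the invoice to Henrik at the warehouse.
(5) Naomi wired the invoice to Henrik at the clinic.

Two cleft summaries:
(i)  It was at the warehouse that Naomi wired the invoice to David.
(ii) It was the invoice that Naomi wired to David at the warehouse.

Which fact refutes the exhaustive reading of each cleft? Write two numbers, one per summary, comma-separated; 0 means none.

0, 0

(i): focus "at the warehouse". No fact shares Naomi as agent and the invoice as thing and David as recipient with a different setting. 0.
(ii): focus "the invoice". No fact shares Naomi as agent and David as recipient and at the warehouse as setting with a different thing. 0.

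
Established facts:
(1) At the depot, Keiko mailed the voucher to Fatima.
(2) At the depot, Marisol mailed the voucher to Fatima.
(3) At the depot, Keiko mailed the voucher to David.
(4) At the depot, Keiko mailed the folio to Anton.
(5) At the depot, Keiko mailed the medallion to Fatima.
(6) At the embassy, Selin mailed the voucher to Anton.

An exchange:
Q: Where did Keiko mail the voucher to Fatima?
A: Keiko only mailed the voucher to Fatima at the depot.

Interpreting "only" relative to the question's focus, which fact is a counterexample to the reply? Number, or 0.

0

The question "Where did ...?" targets the setting, so in the reply the focus falls on "at the depot".
"Only" then excludes alternative settings while the background — Keiko as agent and the voucher as thing and Fatima as recipient — is held fixed.
No listed fact shares that background with another setting. Nothing contradicts the reply.
(Fact (5) would refute a reading with focus on the thing — but that is not what the question asks.)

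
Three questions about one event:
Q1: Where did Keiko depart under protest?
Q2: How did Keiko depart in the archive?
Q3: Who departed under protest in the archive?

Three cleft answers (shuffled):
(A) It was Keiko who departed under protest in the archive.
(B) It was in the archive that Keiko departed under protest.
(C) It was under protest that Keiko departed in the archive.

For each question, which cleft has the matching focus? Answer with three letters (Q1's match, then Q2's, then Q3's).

BCA

Q1 asks about the location; cleft (B) focuses "in the archive", which is the location — so Q1 → B.
Q2 asks about the manner; cleft (C) focuses "under protest", which is the manner — so Q2 → C.
Q3 asks about the subject (agent); cleft (A) focuses "Keiko", which is the subject (agent) — so Q3 → A.
Mapping: Q1→B, Q2→C, Q3→A.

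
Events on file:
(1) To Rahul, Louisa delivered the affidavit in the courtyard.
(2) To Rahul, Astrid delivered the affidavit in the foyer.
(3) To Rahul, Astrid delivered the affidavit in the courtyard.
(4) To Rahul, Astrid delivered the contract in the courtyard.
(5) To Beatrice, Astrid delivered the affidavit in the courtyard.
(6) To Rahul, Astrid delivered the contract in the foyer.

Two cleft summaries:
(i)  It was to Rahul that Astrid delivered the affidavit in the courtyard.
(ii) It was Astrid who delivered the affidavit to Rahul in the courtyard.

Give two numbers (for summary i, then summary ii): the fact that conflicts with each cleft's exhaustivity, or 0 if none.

5, 1

Summary (i) focuses "Rahul" (the recipient); background same agent, thing, setting (Astrid / the affidavit / in the courtyard). Fact (5) matches that background with recipient = Beatrice — refutes (i).
Summary (ii) focuses "Astrid" (the agent); background same thing, recipient, setting (the affidavit / Rahul / in the courtyard). Fact (1) matches that background with agent = Louisa — refutes (ii).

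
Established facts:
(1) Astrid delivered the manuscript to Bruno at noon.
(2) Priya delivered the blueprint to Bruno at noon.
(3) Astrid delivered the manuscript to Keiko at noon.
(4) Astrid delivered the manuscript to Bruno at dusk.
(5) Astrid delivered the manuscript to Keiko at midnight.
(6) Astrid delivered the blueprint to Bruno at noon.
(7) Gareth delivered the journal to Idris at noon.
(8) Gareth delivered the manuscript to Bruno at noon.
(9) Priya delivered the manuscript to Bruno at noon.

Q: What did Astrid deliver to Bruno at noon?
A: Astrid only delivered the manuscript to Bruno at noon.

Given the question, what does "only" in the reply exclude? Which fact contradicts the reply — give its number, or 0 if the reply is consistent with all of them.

6

Answering "What did ...?" puts focus on the thing — here, "the manuscript".
"Only" then excludes alternative things while the background — agent = Astrid, recipient = Bruno, setting = at noon — is held fixed.
Fact (6) keeps agent = Astrid, recipient = Bruno, setting = at noon but has thing = the blueprint; that refutes the reply.
(Fact (4) would refute a reading with focus on the setting — but that is not what the question asks.)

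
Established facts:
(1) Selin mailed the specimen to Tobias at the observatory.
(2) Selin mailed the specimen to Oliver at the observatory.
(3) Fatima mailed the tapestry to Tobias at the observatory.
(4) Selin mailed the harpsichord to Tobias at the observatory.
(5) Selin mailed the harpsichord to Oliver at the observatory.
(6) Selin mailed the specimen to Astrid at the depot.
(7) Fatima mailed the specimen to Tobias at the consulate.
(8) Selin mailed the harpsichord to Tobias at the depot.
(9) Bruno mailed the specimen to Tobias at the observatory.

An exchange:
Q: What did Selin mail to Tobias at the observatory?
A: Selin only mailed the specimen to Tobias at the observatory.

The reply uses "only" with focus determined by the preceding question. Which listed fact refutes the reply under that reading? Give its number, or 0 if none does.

Answering "What did ...?" puts focus on the thing — here, "the specimen".
So "only" ranges over things; the rest (agent = Selin, recipient = Tobias, setting = at the observatory) is presupposed.
Fact (4) shares the background with a different thing (the harpsichord) — counterexample.
(Fact (2) would refute a reading with focus on the recipient — but that is not what the question asks.)

4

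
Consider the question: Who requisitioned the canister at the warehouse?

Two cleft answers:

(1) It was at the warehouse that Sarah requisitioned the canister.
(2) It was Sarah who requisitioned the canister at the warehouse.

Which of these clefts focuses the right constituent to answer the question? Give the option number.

2

The question word "who" targets the subject (agent).
Option (1) clefts "at the warehouse" — the location, not what was asked.
Option (2) clefts "Sarah" — that matches what the question asks about.
So the congruent reply is (2).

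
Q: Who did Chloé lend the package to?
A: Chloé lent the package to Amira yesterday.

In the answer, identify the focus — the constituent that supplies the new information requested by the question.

The wh-word "who" asks about the recipient.
In the answer, "Chloé" and "the package" are given — repeated from the question.
"yesterday" is also new, but it specifies the time, which is not what the question asks about — so it is not the focus.
The constituent filling the recipient gap is "to Amira"; that is the focus.

to Amira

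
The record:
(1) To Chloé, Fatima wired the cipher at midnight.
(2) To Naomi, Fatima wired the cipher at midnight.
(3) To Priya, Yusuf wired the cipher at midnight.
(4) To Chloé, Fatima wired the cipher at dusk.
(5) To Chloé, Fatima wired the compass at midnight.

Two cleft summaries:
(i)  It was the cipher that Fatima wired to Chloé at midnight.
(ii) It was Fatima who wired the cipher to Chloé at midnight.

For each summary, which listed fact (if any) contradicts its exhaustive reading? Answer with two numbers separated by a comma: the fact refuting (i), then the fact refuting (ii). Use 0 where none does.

(i): focus "the cipher". Looking for same agent, recipient, setting (Fatima / Chloé / at midnight) with some other thing — fact (5) has the compass there. Refuted.
(ii): focus "Fatima". No fact shares same thing, recipient, setting (the cipher / Chloé / at midnight) with a different agent. 0.

5, 0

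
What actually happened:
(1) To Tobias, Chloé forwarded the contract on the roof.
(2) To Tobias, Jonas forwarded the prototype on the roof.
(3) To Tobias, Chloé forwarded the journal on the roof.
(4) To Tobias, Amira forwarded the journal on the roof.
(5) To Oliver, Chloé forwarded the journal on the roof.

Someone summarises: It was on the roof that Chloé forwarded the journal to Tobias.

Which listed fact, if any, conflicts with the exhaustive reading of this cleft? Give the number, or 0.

0

The cleft puts "on the roof" in focus and presupposes the open proposition with Chloé as agent and the journal as thing and Tobias as recipient.
Exhaustivity: on the roof is the only setting satisfying that background.
Every other fact differs from the presupposition on some backgrounded slot, so none challenges the exhaustivity.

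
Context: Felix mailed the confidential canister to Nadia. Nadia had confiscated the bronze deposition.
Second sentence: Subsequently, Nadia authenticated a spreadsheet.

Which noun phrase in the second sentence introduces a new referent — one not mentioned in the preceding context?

a spreadsheet

"Nadia" in the second sentence is given — already mentioned in the context.
"a spreadsheet" has no antecedent in the context; it is discourse-new (the indefinite article also signals a new referent).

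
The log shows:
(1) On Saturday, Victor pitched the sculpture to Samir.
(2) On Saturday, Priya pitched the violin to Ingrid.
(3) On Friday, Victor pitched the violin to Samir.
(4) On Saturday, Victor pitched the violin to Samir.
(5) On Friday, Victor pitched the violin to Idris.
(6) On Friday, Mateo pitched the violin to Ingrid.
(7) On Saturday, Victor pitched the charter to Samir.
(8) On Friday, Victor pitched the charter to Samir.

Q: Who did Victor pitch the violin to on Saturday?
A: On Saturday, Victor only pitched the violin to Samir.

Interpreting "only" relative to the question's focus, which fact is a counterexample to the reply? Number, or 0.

Answering "Who did ... to ...?" puts focus on the recipient — here, "Samir".
"Only" then excludes alternative recipients while the background — agent = Victor, thing = the violin, setting = on Saturday — is held fixed.
No fact keeps agent = Victor, thing = the violin, setting = on Saturday while changing the recipient; every other fact differs on something backgrounded. The reply stands.
(Fact (3) would refute a reading with focus on the setting — but that is not what the question asks.)

0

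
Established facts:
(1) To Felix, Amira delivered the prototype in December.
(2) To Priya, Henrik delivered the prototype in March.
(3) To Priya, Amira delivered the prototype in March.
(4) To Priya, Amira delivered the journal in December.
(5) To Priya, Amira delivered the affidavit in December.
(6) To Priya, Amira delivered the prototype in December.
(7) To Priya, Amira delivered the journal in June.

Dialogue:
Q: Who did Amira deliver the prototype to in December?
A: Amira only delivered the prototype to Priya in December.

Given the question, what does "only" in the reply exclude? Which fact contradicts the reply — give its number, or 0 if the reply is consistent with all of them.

1

Answering "Who did ... to ...?" puts focus on the recipient — here, "Priya".
So "only" ranges over recipients; the rest (Amira as agent and the prototype as thing and in December as setting) is presupposed.
Fact (1) keeps Amira as agent and the prototype as thing and in December as setting but has recipient = Felix; that refutes the reply.
(Fact (3) would refute a reading with focus on the setting — but that is not what the question asks.)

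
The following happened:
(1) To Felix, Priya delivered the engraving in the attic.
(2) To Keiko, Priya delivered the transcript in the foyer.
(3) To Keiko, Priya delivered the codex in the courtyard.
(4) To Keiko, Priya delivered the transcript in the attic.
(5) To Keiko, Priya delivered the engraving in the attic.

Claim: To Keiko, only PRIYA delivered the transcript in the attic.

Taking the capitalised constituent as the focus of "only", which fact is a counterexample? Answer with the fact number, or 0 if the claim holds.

0

Focus (in capitals) is "Priya" — the agent. "Only" excludes alternative agents while holding fixed thing = the transcript, recipient = Keiko, setting = in the attic.
Every other fact changes something in the background, not just the agent. Nothing refutes the claim.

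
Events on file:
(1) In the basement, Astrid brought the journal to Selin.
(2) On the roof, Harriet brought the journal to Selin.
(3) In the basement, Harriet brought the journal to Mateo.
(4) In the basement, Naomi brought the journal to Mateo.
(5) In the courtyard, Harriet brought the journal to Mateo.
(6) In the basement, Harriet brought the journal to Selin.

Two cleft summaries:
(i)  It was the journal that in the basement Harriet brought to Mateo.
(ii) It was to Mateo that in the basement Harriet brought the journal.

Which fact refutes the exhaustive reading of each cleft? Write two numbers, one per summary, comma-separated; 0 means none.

0, 6

(i): focus "the journal". No fact shares agent = Harriet, recipient = Mateo, setting = in the basement with a different thing. 0.
(ii): focus "Mateo". Looking for agent = Harriet, thing = the journal, setting = in the basement with some other recipient — fact (6) has Selin there. Refuted.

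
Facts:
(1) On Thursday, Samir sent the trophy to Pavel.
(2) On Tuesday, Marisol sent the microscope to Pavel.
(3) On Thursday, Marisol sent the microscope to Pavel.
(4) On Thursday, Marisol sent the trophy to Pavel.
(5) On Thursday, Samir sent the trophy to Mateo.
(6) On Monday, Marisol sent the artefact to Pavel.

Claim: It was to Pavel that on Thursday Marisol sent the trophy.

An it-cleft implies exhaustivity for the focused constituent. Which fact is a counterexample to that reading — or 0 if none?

0

Focus of the cleft: "Pavel" (the recipient). Presupposed background: Marisol as agent and the trophy as thing and on Thursday as setting.
Exhaustivity: Pavel is the only recipient satisfying that background.
No listed fact matches the background with a different recipient. Exhaustivity holds.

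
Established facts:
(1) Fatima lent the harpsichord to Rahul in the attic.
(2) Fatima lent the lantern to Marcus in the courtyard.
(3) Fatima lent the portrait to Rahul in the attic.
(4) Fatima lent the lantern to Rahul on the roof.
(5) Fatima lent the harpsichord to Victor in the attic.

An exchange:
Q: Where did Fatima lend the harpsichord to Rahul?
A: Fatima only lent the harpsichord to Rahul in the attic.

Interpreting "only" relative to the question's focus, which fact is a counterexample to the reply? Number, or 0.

The question "Where did ...?" targets the setting, so in the reply the focus falls on "in the attic".
"Only" then excludes alternative settings while the background — Fatima as agent and the harpsichord as thing and Rahul as recipient — is held fixed.
No listed fact shares that background with another setting. Nothing contradicts the reply.
(Fact (3) would refute a reading with focus on the thing — but that is not what the question asks.)

0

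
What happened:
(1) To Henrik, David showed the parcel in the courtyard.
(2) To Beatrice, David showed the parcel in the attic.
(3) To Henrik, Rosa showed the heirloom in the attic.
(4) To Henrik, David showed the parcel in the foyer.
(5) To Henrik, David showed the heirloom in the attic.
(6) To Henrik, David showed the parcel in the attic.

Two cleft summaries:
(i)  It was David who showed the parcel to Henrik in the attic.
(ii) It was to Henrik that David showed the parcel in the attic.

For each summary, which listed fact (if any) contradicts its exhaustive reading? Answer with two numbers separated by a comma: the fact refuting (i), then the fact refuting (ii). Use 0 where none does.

0, 2

(i): focus "David". No fact shares the parcel as thing and Henrik as recipient and in the attic as setting with a different agent. 0.
(ii): focus "Henrik". Looking for David as agent and the parcel as thing and in the attic as setting with some other recipient — fact (2) has Beatrice there. Refuted.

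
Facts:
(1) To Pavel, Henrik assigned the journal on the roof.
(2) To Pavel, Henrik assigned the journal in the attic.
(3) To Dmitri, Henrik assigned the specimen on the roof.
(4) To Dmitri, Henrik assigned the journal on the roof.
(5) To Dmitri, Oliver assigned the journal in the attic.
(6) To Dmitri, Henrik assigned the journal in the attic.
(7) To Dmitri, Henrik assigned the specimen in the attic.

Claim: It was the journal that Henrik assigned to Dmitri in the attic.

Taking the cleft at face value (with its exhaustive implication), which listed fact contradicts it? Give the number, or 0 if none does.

7

Focus of the cleft: "the journal" (the thing). Presupposed background: same agent, recipient, setting (Henrik / Dmitri / in the attic).
The exhaustive reading says no other thing fits that background.
Fact (7) shares the background but with thing = the specimen; exhaustivity is violated.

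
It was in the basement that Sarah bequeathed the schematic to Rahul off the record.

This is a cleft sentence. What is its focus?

In an it-cleft "It was X that/who ...", the clefted constituent X is the focus; the that/who-clause expresses the presupposed open proposition.
Here the focus is "in the basement". The backgrounded (presupposed) material includes "Sarah", "the schematic", "to Rahul" and "off the record".

in the basement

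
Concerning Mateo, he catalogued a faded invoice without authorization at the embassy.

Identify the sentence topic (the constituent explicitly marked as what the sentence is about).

The construction explicitly marks "Mateo" as what the sentence is about — the topic.
The remainder of the clause is the comment (what is said about the topic).

Mateo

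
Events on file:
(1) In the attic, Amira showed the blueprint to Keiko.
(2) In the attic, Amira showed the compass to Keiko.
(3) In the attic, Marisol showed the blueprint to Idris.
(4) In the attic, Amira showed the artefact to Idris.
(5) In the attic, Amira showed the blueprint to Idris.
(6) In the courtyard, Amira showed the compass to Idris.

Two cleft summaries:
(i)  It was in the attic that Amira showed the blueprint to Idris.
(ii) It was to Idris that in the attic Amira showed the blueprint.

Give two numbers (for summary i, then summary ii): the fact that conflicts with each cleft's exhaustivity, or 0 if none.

0, 1

Summary (i) focuses "in the attic" (the setting); background Amira as agent and the blueprint as thing and Idris as recipient. No fact matches that background with a different setting, so 0.
Summary (ii) focuses "Idris" (the recipient); background Amira as agent and the blueprint as thing and in the attic as setting. Fact (1) matches that background with recipient = Keiko — refutes (ii).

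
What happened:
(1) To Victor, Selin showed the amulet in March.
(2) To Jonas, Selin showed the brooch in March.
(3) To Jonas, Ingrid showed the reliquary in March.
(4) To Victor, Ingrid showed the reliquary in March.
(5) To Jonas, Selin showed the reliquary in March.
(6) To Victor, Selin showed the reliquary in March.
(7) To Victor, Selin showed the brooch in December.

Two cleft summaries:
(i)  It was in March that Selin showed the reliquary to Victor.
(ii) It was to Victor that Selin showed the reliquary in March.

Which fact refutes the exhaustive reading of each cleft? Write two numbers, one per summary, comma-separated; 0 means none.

0, 5

(i): focus "in March". No fact shares agent = Selin, thing = the reliquary, recipient = Victor with a different setting. 0.
(ii): focus "Victor". Looking for agent = Selin, thing = the reliquary, setting = in March with some other recipient — fact (5) has Jonas there. Refuted.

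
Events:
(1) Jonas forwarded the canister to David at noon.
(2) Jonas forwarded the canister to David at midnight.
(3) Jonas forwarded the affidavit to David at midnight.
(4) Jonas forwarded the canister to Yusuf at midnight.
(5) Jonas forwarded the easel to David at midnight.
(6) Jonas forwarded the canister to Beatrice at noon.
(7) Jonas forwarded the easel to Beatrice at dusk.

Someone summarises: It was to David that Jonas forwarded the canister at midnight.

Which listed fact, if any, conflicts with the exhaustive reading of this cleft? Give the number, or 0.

4

Focus of the cleft: "David" (the recipient). Presupposed background: agent = Jonas, thing = the canister, setting = at midnight.
Exhaustivity: David is the only recipient satisfying that background.
But fact (4) also has agent = Jonas, thing = the canister, setting = at midnight, with recipient = Yusuf — so the exhaustive reading fails.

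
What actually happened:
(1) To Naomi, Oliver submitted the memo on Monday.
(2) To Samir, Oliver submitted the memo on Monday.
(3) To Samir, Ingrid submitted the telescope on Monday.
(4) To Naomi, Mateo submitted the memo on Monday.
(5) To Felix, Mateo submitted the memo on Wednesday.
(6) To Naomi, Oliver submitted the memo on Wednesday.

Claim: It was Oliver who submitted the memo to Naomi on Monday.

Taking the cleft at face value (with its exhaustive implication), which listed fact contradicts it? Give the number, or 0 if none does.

4

Focus of the cleft: "Oliver" (the agent). Presupposed background: thing = the memo, recipient = Naomi, setting = on Monday.
Exhaustivity: Oliver is the only agent satisfying that background.
But fact (4) also has thing = the memo, recipient = Naomi, setting = on Monday, with agent = Mateo — so the exhaustive reading fails.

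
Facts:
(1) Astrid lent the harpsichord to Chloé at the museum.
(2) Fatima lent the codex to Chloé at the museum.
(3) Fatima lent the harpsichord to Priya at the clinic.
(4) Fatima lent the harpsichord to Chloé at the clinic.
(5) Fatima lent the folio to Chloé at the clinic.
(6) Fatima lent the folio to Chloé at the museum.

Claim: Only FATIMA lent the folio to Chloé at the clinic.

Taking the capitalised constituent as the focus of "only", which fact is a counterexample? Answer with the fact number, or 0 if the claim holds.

0

The capitals mark "Fatima" as focus. So "only" rules out other agents, with the rest (thing = the folio, recipient = Chloé, setting = at the clinic) as background.
No fact matches thing = the folio, recipient = Chloé, setting = at the clinic with a different agent — every other fact differs on at least one backgrounded slot. So no fact refutes it.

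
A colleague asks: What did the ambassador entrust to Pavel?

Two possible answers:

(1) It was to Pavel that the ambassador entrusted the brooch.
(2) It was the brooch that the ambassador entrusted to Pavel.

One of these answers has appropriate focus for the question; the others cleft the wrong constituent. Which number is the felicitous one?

2

The question word "what" targets the direct object.
Option (1) clefts "to Pavel" — the recipient, not what was asked.
Option (2) clefts "the brooch" — that matches what the question asks about.
So the congruent reply is (2).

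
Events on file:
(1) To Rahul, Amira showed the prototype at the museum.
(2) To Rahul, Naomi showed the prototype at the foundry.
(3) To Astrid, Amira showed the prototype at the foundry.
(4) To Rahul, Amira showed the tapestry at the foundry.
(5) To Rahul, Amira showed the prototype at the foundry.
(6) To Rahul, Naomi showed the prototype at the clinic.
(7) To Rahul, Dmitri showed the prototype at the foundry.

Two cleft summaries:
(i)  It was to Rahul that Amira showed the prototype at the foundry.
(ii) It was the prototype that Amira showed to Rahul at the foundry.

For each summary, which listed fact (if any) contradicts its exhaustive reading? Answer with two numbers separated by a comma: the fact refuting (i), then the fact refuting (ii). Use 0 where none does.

Summary (i) focuses "Rahul" (the recipient); background agent = Amira, thing = the prototype, setting = at the foundry. Fact (3) matches that background with recipient = Astrid — refutes (i).
Summary (ii) focuses "the prototype" (the thing); background agent = Amira, recipient = Rahul, setting = at the foundry. Fact (4) matches that background with thing = the tapestry — refutes (ii).

3, 4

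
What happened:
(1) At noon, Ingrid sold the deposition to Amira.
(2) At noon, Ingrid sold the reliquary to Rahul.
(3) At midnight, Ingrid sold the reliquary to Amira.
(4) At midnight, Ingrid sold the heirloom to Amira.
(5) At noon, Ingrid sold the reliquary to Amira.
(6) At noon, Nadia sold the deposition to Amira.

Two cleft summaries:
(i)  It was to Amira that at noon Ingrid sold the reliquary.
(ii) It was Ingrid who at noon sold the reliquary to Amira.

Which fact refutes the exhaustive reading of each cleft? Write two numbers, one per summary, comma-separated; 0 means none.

2, 0

(i): focus "Amira". Looking for same agent, thing, setting (Ingrid / the reliquary / at noon) with some other recipient — fact (2) has Rahul there. Refuted.
(ii): focus "Ingrid". No fact shares same thing, recipient, setting (the reliquary / Amira / at noon) with a different agent. 0.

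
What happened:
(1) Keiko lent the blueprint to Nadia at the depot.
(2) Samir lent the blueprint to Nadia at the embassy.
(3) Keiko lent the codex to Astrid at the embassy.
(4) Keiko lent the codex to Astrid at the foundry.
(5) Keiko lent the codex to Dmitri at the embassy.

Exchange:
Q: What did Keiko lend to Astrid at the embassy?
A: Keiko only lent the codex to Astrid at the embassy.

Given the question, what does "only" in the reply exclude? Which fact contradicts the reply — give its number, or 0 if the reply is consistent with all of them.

0

Answering "What did ...?" puts focus on the thing — here, "the codex".
"Only" then excludes alternative things while the background — agent = Keiko, recipient = Astrid, setting = at the embassy — is held fixed.
No listed fact shares that background with another thing. Nothing contradicts the reply.
(Fact (4) would refute a reading with focus on the setting — but that is not what the question asks.)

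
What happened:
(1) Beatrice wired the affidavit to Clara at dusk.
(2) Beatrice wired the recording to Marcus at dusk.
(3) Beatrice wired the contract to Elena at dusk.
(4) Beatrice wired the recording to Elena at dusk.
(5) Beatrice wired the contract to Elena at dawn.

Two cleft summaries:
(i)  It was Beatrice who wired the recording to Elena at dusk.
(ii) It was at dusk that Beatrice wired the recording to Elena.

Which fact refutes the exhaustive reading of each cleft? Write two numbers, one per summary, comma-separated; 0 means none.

(i): focus "Beatrice". No fact shares same thing, recipient, setting (the recording / Elena / at dusk) with a different agent. 0.
(ii): focus "at dusk". No fact shares same agent, thing, recipient (Beatrice / the recording / Elena) with a different setting. 0.

0, 0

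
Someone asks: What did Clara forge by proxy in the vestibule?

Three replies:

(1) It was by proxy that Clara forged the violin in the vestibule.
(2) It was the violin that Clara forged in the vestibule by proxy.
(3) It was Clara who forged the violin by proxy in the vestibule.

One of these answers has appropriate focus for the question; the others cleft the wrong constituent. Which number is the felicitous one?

The question word "what" targets the direct object.
Option (1) clefts "by proxy" — the manner, not what was asked.
Option (2) clefts "the violin" — that matches what the question asks about.
Option (3) clefts "Clara" — the subject (agent), not what was asked.
So the congruent reply is (2).

2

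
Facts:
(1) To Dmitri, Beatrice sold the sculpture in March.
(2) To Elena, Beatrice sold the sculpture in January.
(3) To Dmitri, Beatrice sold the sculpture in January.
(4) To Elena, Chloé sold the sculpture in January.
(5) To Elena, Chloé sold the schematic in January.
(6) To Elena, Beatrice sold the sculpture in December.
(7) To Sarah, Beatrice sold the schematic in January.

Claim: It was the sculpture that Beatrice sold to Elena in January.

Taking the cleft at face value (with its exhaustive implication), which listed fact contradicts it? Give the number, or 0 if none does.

0

Focus of the cleft: "the sculpture" (the thing). Presupposed background: Beatrice as agent and Elena as recipient and in January as setting.
Exhaustivity: the sculpture is the only thing satisfying that background.
Every other fact differs from the presupposition on some backgrounded slot, so none challenges the exhaustivity.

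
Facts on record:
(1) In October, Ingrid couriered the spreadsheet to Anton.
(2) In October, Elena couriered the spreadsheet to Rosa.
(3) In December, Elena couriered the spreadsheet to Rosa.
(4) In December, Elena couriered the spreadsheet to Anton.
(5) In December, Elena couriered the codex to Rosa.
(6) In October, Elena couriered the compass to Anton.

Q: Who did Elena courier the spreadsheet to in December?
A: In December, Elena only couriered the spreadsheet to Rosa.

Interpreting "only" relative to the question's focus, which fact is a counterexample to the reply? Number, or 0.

4

Answering "Who did ... to ...?" puts focus on the recipient — here, "Rosa".
So "only" ranges over recipients; the rest (same agent, thing, setting (Elena / the spreadsheet / in December)) is presupposed.
Fact (4) shares the background with a different recipient (Anton) — counterexample.
(Fact (2) would refute a reading with focus on the setting — but that is not what the question asks.)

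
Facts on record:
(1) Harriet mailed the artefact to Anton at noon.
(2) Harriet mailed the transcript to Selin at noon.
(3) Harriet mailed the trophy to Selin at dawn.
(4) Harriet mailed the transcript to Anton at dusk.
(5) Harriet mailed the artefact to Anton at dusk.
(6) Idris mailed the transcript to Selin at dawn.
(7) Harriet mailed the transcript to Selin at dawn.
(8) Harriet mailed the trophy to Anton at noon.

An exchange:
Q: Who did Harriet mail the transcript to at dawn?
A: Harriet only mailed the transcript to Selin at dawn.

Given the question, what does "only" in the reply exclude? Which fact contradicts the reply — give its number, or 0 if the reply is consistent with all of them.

0

Answering "Who did ... to ...?" puts focus on the recipient — here, "Selin".
"Only" then excludes alternative recipients while the background — Harriet as agent and the transcript as thing and at dawn as setting — is held fixed.
No listed fact shares that background with another recipient. Nothing contradicts the reply.
(Fact (2) would refute a reading with focus on the setting — but that is not what the question asks.)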